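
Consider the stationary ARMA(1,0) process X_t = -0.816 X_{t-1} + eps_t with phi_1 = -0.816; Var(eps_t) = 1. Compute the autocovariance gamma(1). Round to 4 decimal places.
\gamma(1) = -2.4421

Multiply the model equation by X_{t-k} and take expectations. With theta_0 = psi_0 = 1 and psi_j the MA(infinity) weights, this gives
  gamma(k) - sum_i phi_i gamma(k-i) = c_k,
  c_k = sigma^2 * sum_{j=k..q} theta_j psi_{j-k}   (c_k = 0 for k > q),
using gamma(-m) = gamma(m).
Pure AR (q = 0): c_0 = sigma^2 = 1, c_k = 0 for k >= 1.
Equations for k = 0 and k = 1 (AR order 1):
  gamma(0) = phi_1 gamma(1) + c_0
  gamma(1) = phi_1 gamma(0) + c_1
Substituting the second into the first: gamma(0) (1 - phi_1^2) = c_0 + phi_1 c_1, so
  gamma(0) = c_0 / (1 - phi_1^2) = 1 / (1 - (-0.816)^2) = 1 / 0.334144 = 2.992722.
  gamma(1) = phi_1 gamma(0) = (-0.816)(2.992722) = -2.442061.
Therefore gamma(1) = -2.4421 (to 4 decimal places).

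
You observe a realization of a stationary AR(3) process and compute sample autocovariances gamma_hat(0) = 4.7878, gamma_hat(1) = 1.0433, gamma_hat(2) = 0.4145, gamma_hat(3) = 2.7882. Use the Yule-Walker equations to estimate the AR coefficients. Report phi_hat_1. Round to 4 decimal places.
\hat\phi_{1} = 0.1850

The Yule-Walker equations for an AR(p) process read, in matrix form,
  Gamma_p phi = r_p,   with   (Gamma_p)_{ij} = gamma(|i - j|),
                       (r_p)_i = gamma(i),   i,j = 1..p.
Substitute the sample gammas (Toeplitz matrix and right-hand side of size 3):
  Gamma_p = [[4.7878, 1.0433, 0.4145], [1.0433, 4.7878, 1.0433], [0.4145, 1.0433, 4.7878]]
  r_p     = [1.0433, 0.4145, 2.7882]
Written out (R1..R3):
  (R1) 4.7878 phi_1 + 1.0433 phi_2 + 0.4145 phi_3 = 1.0433
  (R2) 1.0433 phi_1 + 4.7878 phi_2 + 1.0433 phi_3 = 0.4145
  (R3) 0.4145 phi_1 + 1.0433 phi_2 + 4.7878 phi_3 = 2.7882
Gaussian elimination:
  R2 <- R2 - (1.0433/4.7878) R1 = R2 - (0.217908) R1:  4.560457 phi_2 + 0.952977 phi_3 = 0.187157
  R3 <- R3 - (0.4145/4.7878) R1 = R3 - (0.086574) R1:  0.952977 phi_2 + 4.751915 phi_3 = 2.697877
  R3 <- R3 - (0.952977/4.560457) R2 = R3 - (0.208965) R2:  4.552776 phi_3 = 2.658768
Back-substitution:
  phi_hat_3 = 2.658768 / 4.552776 = 0.583988
  phi_hat_2 = (0.187157 - (0.952977)(0.583988)) / 4.560457 = -0.080994
  phi_hat_1 = (1.0433 - (1.0433)(-0.080994) - (0.4145)(0.583988)) / 4.7878 = 0.184999
So phi_hat = [0.1850, -0.0810, 0.5840].
Therefore phi_hat_1 = 0.1850.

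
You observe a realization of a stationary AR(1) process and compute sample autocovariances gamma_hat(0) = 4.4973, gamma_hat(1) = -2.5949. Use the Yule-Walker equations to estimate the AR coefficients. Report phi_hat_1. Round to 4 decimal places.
\hat\phi_{1} = -0.5770

The Yule-Walker equations for an AR(p) process read, in matrix form,
  Gamma_p phi = r_p,   with   (Gamma_p)_{ij} = gamma(|i - j|),
                       (r_p)_i = gamma(i),   i,j = 1..p.
Substitute the sample gammas (Toeplitz matrix and right-hand side of size 1):
  Gamma_p = [[4.4973]]
  r_p     = [-2.5949]
With p = 1 this is the single equation gamma(0) phi_1 = gamma(1):
  phi_hat_1 = gamma(1) / gamma(0) = -2.5949 / 4.4973 = -0.5770.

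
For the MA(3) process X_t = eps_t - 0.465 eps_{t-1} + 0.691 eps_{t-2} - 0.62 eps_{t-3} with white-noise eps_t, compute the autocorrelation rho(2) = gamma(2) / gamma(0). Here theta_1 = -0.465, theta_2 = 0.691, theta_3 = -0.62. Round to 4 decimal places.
\rho(2) = 0.4712

For an MA(q) process with theta_0 = 1, the autocovariance is
  gamma(k) = sigma^2 * sum_{i=0..q-k} theta_i * theta_{i+k},
and rho(k) = gamma(k) / gamma(0). Sigma^2 cancels.
  numerator   = (1)*(0.691) + (-0.465)*(-0.62) = 0.9793.
  denominator = (1)^2 + (-0.465)^2 + (0.691)^2 + (-0.62)^2 = 2.078106.
  rho(2) = 0.9793 / 2.078106 = 0.4712.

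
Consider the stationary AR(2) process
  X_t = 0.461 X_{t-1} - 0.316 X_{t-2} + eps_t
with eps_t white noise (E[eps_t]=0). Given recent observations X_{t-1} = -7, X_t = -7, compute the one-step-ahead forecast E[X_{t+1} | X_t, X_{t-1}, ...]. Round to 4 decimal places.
E[X_{t+1} \mid \mathcal F_t] = -1.0150

For an AR(p) model X_t = c + sum_i phi_i X_{t-i} + eps_t, the
one-step-ahead conditional mean is
  E[X_{t+1} | X_t, ...] = c + sum_i phi_i X_{t+1-i}.
Substitute known values:
  E[X_{t+1} | ...] = (0.461) * (-7) + (-0.316) * (-7)
                   = -1.0150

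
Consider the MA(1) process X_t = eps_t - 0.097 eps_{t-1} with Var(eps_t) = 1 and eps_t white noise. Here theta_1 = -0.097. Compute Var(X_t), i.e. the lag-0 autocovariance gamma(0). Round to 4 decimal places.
\gamma(0) = 1.0094

For an MA(q) process X_t = eps_t + sum_i theta_i eps_{t-i} with
Var(eps_t) = sigma^2, the variance is
  gamma(0) = sigma^2 * (1 + sum_i theta_i^2).
  sum_i theta_i^2 = (-0.097)^2 = 0.009409.
  gamma(0) = 1 * (1 + 0.009409) = 1 * 1.009409 = 1.009409, which rounds to 1.0094.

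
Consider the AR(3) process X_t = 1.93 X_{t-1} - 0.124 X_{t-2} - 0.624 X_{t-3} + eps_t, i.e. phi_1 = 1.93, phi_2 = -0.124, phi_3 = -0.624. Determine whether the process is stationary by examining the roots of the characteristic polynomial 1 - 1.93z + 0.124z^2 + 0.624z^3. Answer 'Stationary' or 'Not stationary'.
\text{Not stationary}

The AR(p) characteristic polynomial is P(z) = 1 - 1.93z + 0.124z^2 + 0.624z^3.
Stationarity requires all roots to lie outside the unit circle, i.e. |z| > 1 for every root.
Degree 3: look for a simple real root z0 first, then factor out (1 - z/z0) and solve the remaining quadratic.
Testing z0 = 1.25: P(1.25) = 1 + (-1.93)(1.25) + (0.124)(1.25)^2 + (0.624)(1.25)^3
  = 1 + (-2.4125) + (0.19375) + (1.21875) = 0.  So z_0 = 1.25 is a root, |z_0| = 1.25.
Divide out the factor (1 - 0.8 z) = (1 - z/z0) (since 1/z0 = 0.8):
  P(z) = (1 - 0.8 z)(1 + (-1.13) z + (-0.78) z^2)
  [check: z-coef -1.13 - (0.8) = -1.93; z^2-coef -0.78 - (0.8)(-1.13) = 0.124; z^3-coef -(0.8)(-0.78) = 0.624.]
Remaining roots from the quadratic factor 1 + (-1.13) z + (-0.78) z^2:
  Set 1 + (-1.13) z + (-0.78) z^2 = 0, i.e. a z^2 + b z + c = 0 with a = -0.78, b = -1.13, c = 1.
  Discriminant D = b^2 - 4ac = (-1.13)^2 - 4*(-0.78)*1 = 1.2769 - (-3.12) = 4.3969.
  D >= 0, so the roots are real: z = (-b +/- sqrt(D)) / (2a) = (1.13 +/- 2.096879) / (-1.56).
    z_1 = (1.13 + 2.096879) / (-1.56) = -2.0685,   |z_1| = 2.0685.
    z_2 = (1.13 - 2.096879) / (-1.56) = 0.6198,   |z_2| = 0.6198.
Moduli of all roots: 1.2500, 2.0685, 0.6198.
All moduli strictly greater than 1? No.
Verdict: Not stationary.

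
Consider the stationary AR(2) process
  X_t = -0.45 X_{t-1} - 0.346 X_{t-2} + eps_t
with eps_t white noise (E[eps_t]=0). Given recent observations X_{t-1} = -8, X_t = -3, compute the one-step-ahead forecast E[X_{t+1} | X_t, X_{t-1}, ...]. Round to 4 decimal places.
E[X_{t+1} \mid \mathcal F_t] = 4.1180

For an AR(p) model X_t = c + sum_i phi_i X_{t-i} + eps_t, the
one-step-ahead conditional mean is
  E[X_{t+1} | X_t, ...] = c + sum_i phi_i X_{t+1-i}.
Substitute known values:
  E[X_{t+1} | ...] = (-0.45) * (-3) + (-0.346) * (-8)
                   = 4.1180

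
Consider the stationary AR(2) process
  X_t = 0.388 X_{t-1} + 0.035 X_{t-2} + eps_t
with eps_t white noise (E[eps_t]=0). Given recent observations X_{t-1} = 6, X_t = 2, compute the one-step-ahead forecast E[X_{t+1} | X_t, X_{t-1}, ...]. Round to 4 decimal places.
E[X_{t+1} \mid \mathcal F_t] = 0.9860

For an AR(p) model X_t = c + sum_i phi_i X_{t-i} + eps_t, the
one-step-ahead conditional mean is
  E[X_{t+1} | X_t, ...] = c + sum_i phi_i X_{t+1-i}.
Substitute known values:
  E[X_{t+1} | ...] = (0.388) * (2) + (0.035) * (6)
                   = 0.9860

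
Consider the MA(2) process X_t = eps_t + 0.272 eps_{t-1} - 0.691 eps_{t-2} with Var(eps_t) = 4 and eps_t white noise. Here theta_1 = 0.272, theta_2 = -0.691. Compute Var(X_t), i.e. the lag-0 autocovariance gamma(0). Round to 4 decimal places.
\gamma(0) = 6.2059

For an MA(q) process X_t = eps_t + sum_i theta_i eps_{t-i} with
Var(eps_t) = sigma^2, the variance is
  gamma(0) = sigma^2 * (1 + sum_i theta_i^2).
  sum_i theta_i^2 = (0.272)^2 + (-0.691)^2 = 0.073984 + 0.477481 = 0.551465.
  gamma(0) = 4 * (1 + 0.551465) = 4 * 1.551465 = 6.20586, which rounds to 6.2059.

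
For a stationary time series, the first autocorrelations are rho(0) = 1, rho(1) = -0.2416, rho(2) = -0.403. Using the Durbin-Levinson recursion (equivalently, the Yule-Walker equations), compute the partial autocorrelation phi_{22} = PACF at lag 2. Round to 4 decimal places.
\phi_{22} = -0.4900

The PACF at lag k is phi_{kk}, the last component of the solution
to the Yule-Walker system G_k phi = r_k where
  (G_k)_{ij} = rho(|i - j|), (r_k)_i = rho(i), i,j = 1..k.
Equivalently, Durbin-Levinson gives phi_{kk} iteratively:
  phi_{11} = rho(1)
  phi_{kk} = [rho(k) - sum_{j=1..k-1} phi_{k-1,j} rho(k-j)]
            / [1 - sum_{j=1..k-1} phi_{k-1,j} rho(j)],
  phi_{k,j} = phi_{k-1,j} - phi_{kk} phi_{k-1,k-j},  j = 1..k-1.
Step k = 1:
  phi_11 = rho(1) = -0.2416.
Step k = 2:
  phi_22 = [rho(2) - phi_11 rho(1)] / [1 - phi_11 rho(1)] = [-0.403 - (-0.2416)(-0.2416)] / [1 - (-0.2416)(-0.2416)]
         = -0.46137056 / 0.94162944 = -0.49.
Therefore phi_{22} = -0.4900.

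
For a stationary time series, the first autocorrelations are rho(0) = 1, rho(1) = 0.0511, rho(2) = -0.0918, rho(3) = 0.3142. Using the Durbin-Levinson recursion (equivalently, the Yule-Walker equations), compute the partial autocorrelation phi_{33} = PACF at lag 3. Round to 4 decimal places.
\phi_{33} = 0.3280

The PACF at lag k is phi_{kk}, the last component of the solution
to the Yule-Walker system G_k phi = r_k where
  (G_k)_{ij} = rho(|i - j|), (r_k)_i = rho(i), i,j = 1..k.
Equivalently, Durbin-Levinson gives phi_{kk} iteratively:
  phi_{11} = rho(1)
  phi_{kk} = [rho(k) - sum_{j=1..k-1} phi_{k-1,j} rho(k-j)]
            / [1 - sum_{j=1..k-1} phi_{k-1,j} rho(j)],
  phi_{k,j} = phi_{k-1,j} - phi_{kk} phi_{k-1,k-j},  j = 1..k-1.
Step k = 1:
  phi_11 = rho(1) = 0.0511.
Step k = 2:
  phi_22 = [rho(2) - phi_11 rho(1)] / [1 - phi_11 rho(1)] = [-0.0918 - (0.0511)(0.0511)] / [1 - (0.0511)(0.0511)]
         = -0.09441121 / 0.99738879 = -0.094658.
  Update: phi_21 = phi_11 - phi_22 phi_11 = 0.0511 - (-0.094658)(0.0511) = 0.055937.
Step k = 3:
  phi_33 = [rho(3) - phi_21 rho(2) - phi_22 rho(1)] / [1 - phi_21 rho(1) - phi_22 rho(2)]
    numerator   = 0.3142 - (0.055937)(-0.0918) - (-0.094658)(0.0511) = 0.32417206
    denominator = 1 - (0.055937)(0.0511) - (-0.094658)(-0.0918) = 0.98845198
  phi_33 = 0.32417206 / 0.98845198 = 0.328.
Therefore phi_{33} = 0.3280.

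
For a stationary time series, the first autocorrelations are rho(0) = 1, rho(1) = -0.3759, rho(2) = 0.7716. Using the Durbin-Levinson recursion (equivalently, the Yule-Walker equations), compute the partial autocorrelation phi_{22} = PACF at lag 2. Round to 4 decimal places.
\phi_{22} = 0.7340

The PACF at lag k is phi_{kk}, the last component of the solution
to the Yule-Walker system G_k phi = r_k where
  (G_k)_{ij} = rho(|i - j|), (r_k)_i = rho(i), i,j = 1..k.
Equivalently, Durbin-Levinson gives phi_{kk} iteratively:
  phi_{11} = rho(1)
  phi_{kk} = [rho(k) - sum_{j=1..k-1} phi_{k-1,j} rho(k-j)]
            / [1 - sum_{j=1..k-1} phi_{k-1,j} rho(j)],
  phi_{k,j} = phi_{k-1,j} - phi_{kk} phi_{k-1,k-j},  j = 1..k-1.
Step k = 1:
  phi_11 = rho(1) = -0.3759.
Step k = 2:
  phi_22 = [rho(2) - phi_11 rho(1)] / [1 - phi_11 rho(1)] = [0.7716 - (-0.3759)(-0.3759)] / [1 - (-0.3759)(-0.3759)]
         = 0.63029919 / 0.85869919 = 0.734.
Therefore phi_{22} = 0.7340.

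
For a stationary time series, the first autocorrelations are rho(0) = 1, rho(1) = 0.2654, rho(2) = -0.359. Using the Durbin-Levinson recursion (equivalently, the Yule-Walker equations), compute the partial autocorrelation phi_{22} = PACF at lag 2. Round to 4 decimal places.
\phi_{22} = -0.4620

The PACF at lag k is phi_{kk}, the last component of the solution
to the Yule-Walker system G_k phi = r_k where
  (G_k)_{ij} = rho(|i - j|), (r_k)_i = rho(i), i,j = 1..k.
Equivalently, Durbin-Levinson gives phi_{kk} iteratively:
  phi_{11} = rho(1)
  phi_{kk} = [rho(k) - sum_{j=1..k-1} phi_{k-1,j} rho(k-j)]
            / [1 - sum_{j=1..k-1} phi_{k-1,j} rho(j)],
  phi_{k,j} = phi_{k-1,j} - phi_{kk} phi_{k-1,k-j},  j = 1..k-1.
Step k = 1:
  phi_11 = rho(1) = 0.2654.
Step k = 2:
  phi_22 = [rho(2) - phi_11 rho(1)] / [1 - phi_11 rho(1)] = [-0.359 - (0.2654)(0.2654)] / [1 - (0.2654)(0.2654)]
         = -0.42943716 / 0.92956284 = -0.462.
Therefore phi_{22} = -0.4620.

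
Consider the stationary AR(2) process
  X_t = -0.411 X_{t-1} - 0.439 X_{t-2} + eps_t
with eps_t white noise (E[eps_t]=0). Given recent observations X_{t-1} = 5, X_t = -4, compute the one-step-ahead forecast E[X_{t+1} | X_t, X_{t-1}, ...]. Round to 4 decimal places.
E[X_{t+1} \mid \mathcal F_t] = -0.5510

For an AR(p) model X_t = c + sum_i phi_i X_{t-i} + eps_t, the
one-step-ahead conditional mean is
  E[X_{t+1} | X_t, ...] = c + sum_i phi_i X_{t+1-i}.
Substitute known values:
  E[X_{t+1} | ...] = (-0.411) * (-4) + (-0.439) * (5)
                   = -0.5510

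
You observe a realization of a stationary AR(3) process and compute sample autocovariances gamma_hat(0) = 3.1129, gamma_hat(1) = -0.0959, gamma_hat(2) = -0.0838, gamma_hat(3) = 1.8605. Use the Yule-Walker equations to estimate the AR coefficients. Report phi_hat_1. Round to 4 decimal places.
\hat\phi_{1} = -0.0150

The Yule-Walker equations for an AR(p) process read, in matrix form,
  Gamma_p phi = r_p,   with   (Gamma_p)_{ij} = gamma(|i - j|),
                       (r_p)_i = gamma(i),   i,j = 1..p.
Substitute the sample gammas (Toeplitz matrix and right-hand side of size 3):
  Gamma_p = [[3.1129, -0.0959, -0.0838], [-0.0959, 3.1129, -0.0959], [-0.0838, -0.0959, 3.1129]]
  r_p     = [-0.0959, -0.0838, 1.8605]
Written out (R1..R3):
  (R1) 3.1129 phi_1 - 0.0959 phi_2 - 0.0838 phi_3 = -0.0959
  (R2) -0.0959 phi_1 + 3.1129 phi_2 - 0.0959 phi_3 = -0.0838
  (R3) -0.0838 phi_1 - 0.0959 phi_2 + 3.1129 phi_3 = 1.8605
Gaussian elimination:
  R2 <- R2 - (-0.0959/3.1129) R1 = R2 - (-0.030807) R1:  3.109946 phi_2 - 0.098482 phi_3 = -0.086754
  R3 <- R3 - (-0.0838/3.1129) R1 = R3 - (-0.02692) R1:  -0.098482 phi_2 + 3.110644 phi_3 = 1.857918
  R3 <- R3 - (-0.098482/3.109946) R2 = R3 - (-0.031667) R2:  3.107525 phi_3 = 1.855171
Back-substitution:
  phi_hat_3 = 1.855171 / 3.107525 = 0.596993
  phi_hat_2 = (-0.086754 - (-0.098482)(0.596993)) / 3.109946 = -0.008991
  phi_hat_1 = (-0.0959 - (-0.0959)(-0.008991) - (-0.0838)(0.596993)) / 3.1129 = -0.015013
So phi_hat = [-0.0150, -0.0090, 0.5970].
Therefore phi_hat_1 = -0.0150.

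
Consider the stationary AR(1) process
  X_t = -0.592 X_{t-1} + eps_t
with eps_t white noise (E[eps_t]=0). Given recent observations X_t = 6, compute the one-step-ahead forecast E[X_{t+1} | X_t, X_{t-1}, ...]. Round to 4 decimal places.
E[X_{t+1} \mid \mathcal F_t] = -3.5520

For an AR(p) model X_t = c + sum_i phi_i X_{t-i} + eps_t, the
one-step-ahead conditional mean is
  E[X_{t+1} | X_t, ...] = c + sum_i phi_i X_{t+1-i}.
Substitute known values:
  E[X_{t+1} | ...] = (-0.592) * (6)
                   = -3.5520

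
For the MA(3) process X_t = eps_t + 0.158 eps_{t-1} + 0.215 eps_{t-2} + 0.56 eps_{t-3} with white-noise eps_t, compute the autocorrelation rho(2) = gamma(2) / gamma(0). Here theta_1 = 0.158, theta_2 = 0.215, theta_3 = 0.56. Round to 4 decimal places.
\rho(2) = 0.2192

For an MA(q) process with theta_0 = 1, the autocovariance is
  gamma(k) = sigma^2 * sum_{i=0..q-k} theta_i * theta_{i+k},
and rho(k) = gamma(k) / gamma(0). Sigma^2 cancels.
  numerator   = (1)*(0.215) + (0.158)*(0.56) = 0.30348.
  denominator = (1)^2 + (0.158)^2 + (0.215)^2 + (0.56)^2 = 1.384789.
  rho(2) = 0.30348 / 1.384789 = 0.2192.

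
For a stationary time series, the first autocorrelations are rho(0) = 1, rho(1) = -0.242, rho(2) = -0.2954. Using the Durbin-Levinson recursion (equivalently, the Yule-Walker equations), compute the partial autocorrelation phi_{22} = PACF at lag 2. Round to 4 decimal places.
\phi_{22} = -0.3760

The PACF at lag k is phi_{kk}, the last component of the solution
to the Yule-Walker system G_k phi = r_k where
  (G_k)_{ij} = rho(|i - j|), (r_k)_i = rho(i), i,j = 1..k.
Equivalently, Durbin-Levinson gives phi_{kk} iteratively:
  phi_{11} = rho(1)
  phi_{kk} = [rho(k) - sum_{j=1..k-1} phi_{k-1,j} rho(k-j)]
            / [1 - sum_{j=1..k-1} phi_{k-1,j} rho(j)],
  phi_{k,j} = phi_{k-1,j} - phi_{kk} phi_{k-1,k-j},  j = 1..k-1.
Step k = 1:
  phi_11 = rho(1) = -0.242.
Step k = 2:
  phi_22 = [rho(2) - phi_11 rho(1)] / [1 - phi_11 rho(1)] = [-0.2954 - (-0.242)(-0.242)] / [1 - (-0.242)(-0.242)]
         = -0.353964 / 0.941436 = -0.376.
Therefore phi_{22} = -0.3760.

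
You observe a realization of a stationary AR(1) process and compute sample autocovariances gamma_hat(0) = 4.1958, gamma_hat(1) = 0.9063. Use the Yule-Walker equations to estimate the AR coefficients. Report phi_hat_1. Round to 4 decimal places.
\hat\phi_{1} = 0.2160

The Yule-Walker equations for an AR(p) process read, in matrix form,
  Gamma_p phi = r_p,   with   (Gamma_p)_{ij} = gamma(|i - j|),
                       (r_p)_i = gamma(i),   i,j = 1..p.
Substitute the sample gammas (Toeplitz matrix and right-hand side of size 1):
  Gamma_p = [[4.1958]]
  r_p     = [0.9063]
With p = 1 this is the single equation gamma(0) phi_1 = gamma(1):
  phi_hat_1 = gamma(1) / gamma(0) = 0.9063 / 4.1958 = 0.2160.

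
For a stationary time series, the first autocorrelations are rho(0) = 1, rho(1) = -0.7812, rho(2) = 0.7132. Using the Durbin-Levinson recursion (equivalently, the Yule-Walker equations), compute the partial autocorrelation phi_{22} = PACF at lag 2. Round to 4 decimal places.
\phi_{22} = 0.2641

The PACF at lag k is phi_{kk}, the last component of the solution
to the Yule-Walker system G_k phi = r_k where
  (G_k)_{ij} = rho(|i - j|), (r_k)_i = rho(i), i,j = 1..k.
Equivalently, Durbin-Levinson gives phi_{kk} iteratively:
  phi_{11} = rho(1)
  phi_{kk} = [rho(k) - sum_{j=1..k-1} phi_{k-1,j} rho(k-j)]
            / [1 - sum_{j=1..k-1} phi_{k-1,j} rho(j)],
  phi_{k,j} = phi_{k-1,j} - phi_{kk} phi_{k-1,k-j},  j = 1..k-1.
Step k = 1:
  phi_11 = rho(1) = -0.7812.
Step k = 2:
  phi_22 = [rho(2) - phi_11 rho(1)] / [1 - phi_11 rho(1)] = [0.7132 - (-0.7812)(-0.7812)] / [1 - (-0.7812)(-0.7812)]
         = 0.10292656 / 0.38972656 = 0.2641.
Therefore phi_{22} = 0.2641.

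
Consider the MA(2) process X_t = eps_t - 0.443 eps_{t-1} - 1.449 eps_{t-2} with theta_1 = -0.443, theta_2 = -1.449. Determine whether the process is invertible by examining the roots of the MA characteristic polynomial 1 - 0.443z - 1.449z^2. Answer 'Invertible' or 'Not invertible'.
\text{Not invertible}

The MA(q) characteristic polynomial is P(z) = 1 - 0.443z - 1.449z^2.
Invertibility requires all roots to lie outside the unit circle, i.e. |z| > 1 for every root.
Set 1 + (-0.443) z + (-1.449) z^2 = 0, i.e. a z^2 + b z + c = 0 with a = -1.449, b = -0.443, c = 1.
Discriminant D = b^2 - 4ac = (-0.443)^2 - 4*(-1.449)*1 = 0.196249 - (-5.796) = 5.992249.
D >= 0, so the roots are real: z = (-b +/- sqrt(D)) / (2a) = (0.443 +/- 2.447907) / (-2.898).
  z_1 = (0.443 + 2.447907) / (-2.898) = -0.9976,   |z_1| = 0.9976.
  z_2 = (0.443 - 2.447907) / (-2.898) = 0.6918,   |z_2| = 0.6918.
Moduli of all roots: 0.9976, 0.6918.
All moduli strictly greater than 1? No.
Verdict: Not invertible.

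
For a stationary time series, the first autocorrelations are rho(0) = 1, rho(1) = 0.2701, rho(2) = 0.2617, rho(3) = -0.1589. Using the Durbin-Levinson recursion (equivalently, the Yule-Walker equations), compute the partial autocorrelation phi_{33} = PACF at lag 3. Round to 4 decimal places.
\phi_{33} = -0.3041

The PACF at lag k is phi_{kk}, the last component of the solution
to the Yule-Walker system G_k phi = r_k where
  (G_k)_{ij} = rho(|i - j|), (r_k)_i = rho(i), i,j = 1..k.
Equivalently, Durbin-Levinson gives phi_{kk} iteratively:
  phi_{11} = rho(1)
  phi_{kk} = [rho(k) - sum_{j=1..k-1} phi_{k-1,j} rho(k-j)]
            / [1 - sum_{j=1..k-1} phi_{k-1,j} rho(j)],
  phi_{k,j} = phi_{k-1,j} - phi_{kk} phi_{k-1,k-j},  j = 1..k-1.
Step k = 1:
  phi_11 = rho(1) = 0.2701.
Step k = 2:
  phi_22 = [rho(2) - phi_11 rho(1)] / [1 - phi_11 rho(1)] = [0.2617 - (0.2701)(0.2701)] / [1 - (0.2701)(0.2701)]
         = 0.18874599 / 0.92704599 = 0.203599.
  Update: phi_21 = phi_11 - phi_22 phi_11 = 0.2701 - (0.203599)(0.2701) = 0.215108.
Step k = 3:
  phi_33 = [rho(3) - phi_21 rho(2) - phi_22 rho(1)] / [1 - phi_21 rho(1) - phi_22 rho(2)]
    numerator   = -0.1589 - (0.215108)(0.2617) - (0.203599)(0.2701) = -0.27018591
    denominator = 1 - (0.215108)(0.2701) - (0.203599)(0.2617) = 0.88861742
  phi_33 = -0.27018591 / 0.88861742 = -0.3041.
Therefore phi_{33} = -0.3041.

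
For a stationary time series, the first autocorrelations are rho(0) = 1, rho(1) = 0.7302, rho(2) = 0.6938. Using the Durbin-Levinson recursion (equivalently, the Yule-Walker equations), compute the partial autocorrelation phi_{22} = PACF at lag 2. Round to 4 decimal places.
\phi_{22} = 0.3441

The PACF at lag k is phi_{kk}, the last component of the solution
to the Yule-Walker system G_k phi = r_k where
  (G_k)_{ij} = rho(|i - j|), (r_k)_i = rho(i), i,j = 1..k.
Equivalently, Durbin-Levinson gives phi_{kk} iteratively:
  phi_{11} = rho(1)
  phi_{kk} = [rho(k) - sum_{j=1..k-1} phi_{k-1,j} rho(k-j)]
            / [1 - sum_{j=1..k-1} phi_{k-1,j} rho(j)],
  phi_{k,j} = phi_{k-1,j} - phi_{kk} phi_{k-1,k-j},  j = 1..k-1.
Step k = 1:
  phi_11 = rho(1) = 0.7302.
Step k = 2:
  phi_22 = [rho(2) - phi_11 rho(1)] / [1 - phi_11 rho(1)] = [0.6938 - (0.7302)(0.7302)] / [1 - (0.7302)(0.7302)]
         = 0.16060796 / 0.46680796 = 0.3441.
Therefore phi_{22} = 0.3441.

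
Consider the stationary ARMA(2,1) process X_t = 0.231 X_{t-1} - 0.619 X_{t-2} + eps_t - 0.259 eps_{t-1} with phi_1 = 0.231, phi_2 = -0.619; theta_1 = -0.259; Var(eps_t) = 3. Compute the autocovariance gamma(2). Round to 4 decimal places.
\gamma(2) = -3.0004

Multiply the model equation by X_{t-k} and take expectations. With theta_0 = psi_0 = 1 and psi_j the MA(infinity) weights, this gives
  gamma(k) - sum_i phi_i gamma(k-i) = c_k,
  c_k = sigma^2 * sum_{j=k..q} theta_j psi_{j-k}   (c_k = 0 for k > q),
using gamma(-m) = gamma(m).
psi-weights needed (psi_j = theta_j + sum_i phi_i psi_{j-i}):
  psi_1 = theta_1 + phi_1 = -0.259 + (0.231) = -0.028
Right-hand sides:
  c_0 = sigma^2 (1 + theta_1 psi_1) = 3 * (1 + (-0.259)(-0.028)) = 3 * 1.007252 = 3.021756
  c_1 = sigma^2 theta_1 = 3 * (-0.259) = -0.777
  c_2 = 0
Equations for k = 0, 1, 2 (AR order 2, c_2 = 0):
  (E0) gamma(0) = phi_1 gamma(1) + phi_2 gamma(2) + c_0
  (E1) gamma(1) = phi_1 gamma(0) + phi_2 gamma(1) + c_1
  (E2) gamma(2) = phi_1 gamma(1) + phi_2 gamma(0)
From (E1): gamma(1) = A gamma(0) + B with
  A = phi_1 / (1 - phi_2) = 0.231 / 1.619 = 0.142681,   B = c_1 / (1 - phi_2) = -0.777 / 1.619 = -0.479926.
Insert (E2) into (E0): gamma(0) (1 - phi_2^2) = phi_1 (1 + phi_2) gamma(1) + c_0.
  phi_1 (1 + phi_2) = (0.231)(0.381) = 0.088011,   1 - phi_2^2 = 0.616839.
Replace gamma(1) by A gamma(0) + B and collect gamma(0):
  gamma(0) [0.616839 - (0.088011)(0.142681)] = (0.088011)(-0.479926) + 3.021756
  gamma(0) * 0.604282 = 2.979517
  gamma(0) = 2.979517 / 0.604282 = 4.930677.
  gamma(1) = A gamma(0) + B = (0.142681)(4.930677) + (-0.479926) = 0.223586.
  gamma(2) = phi_1 gamma(1) + phi_2 gamma(0) = (0.231)(0.223586) + (-0.619)(4.930677) = -3.000441.
Therefore gamma(2) = -3.0004 (to 4 decimal places).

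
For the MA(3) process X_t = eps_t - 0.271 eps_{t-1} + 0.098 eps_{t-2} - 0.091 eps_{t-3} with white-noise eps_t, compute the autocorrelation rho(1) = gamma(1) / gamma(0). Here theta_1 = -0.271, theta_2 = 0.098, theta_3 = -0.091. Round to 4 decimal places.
\rho(1) = -0.2808

For an MA(q) process with theta_0 = 1, the autocovariance is
  gamma(k) = sigma^2 * sum_{i=0..q-k} theta_i * theta_{i+k},
and rho(k) = gamma(k) / gamma(0). Sigma^2 cancels.
  numerator   = (1)*(-0.271) + (-0.271)*(0.098) + (0.098)*(-0.091) = -0.306476.
  denominator = (1)^2 + (-0.271)^2 + (0.098)^2 + (-0.091)^2 = 1.091326.
  rho(1) = -0.306476 / 1.091326 = -0.2808.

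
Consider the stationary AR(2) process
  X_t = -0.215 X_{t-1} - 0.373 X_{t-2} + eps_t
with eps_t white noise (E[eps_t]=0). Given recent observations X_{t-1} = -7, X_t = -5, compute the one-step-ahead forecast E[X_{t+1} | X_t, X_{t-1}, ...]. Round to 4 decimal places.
E[X_{t+1} \mid \mathcal F_t] = 3.6860

For an AR(p) model X_t = c + sum_i phi_i X_{t-i} + eps_t, the
one-step-ahead conditional mean is
  E[X_{t+1} | X_t, ...] = c + sum_i phi_i X_{t+1-i}.
Substitute known values:
  E[X_{t+1} | ...] = (-0.215) * (-5) + (-0.373) * (-7)
                   = 3.6860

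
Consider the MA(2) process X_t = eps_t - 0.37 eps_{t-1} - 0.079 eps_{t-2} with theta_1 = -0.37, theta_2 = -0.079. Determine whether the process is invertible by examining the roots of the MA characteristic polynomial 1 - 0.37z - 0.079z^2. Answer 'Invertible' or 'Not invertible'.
\text{Invertible}

The MA(q) characteristic polynomial is P(z) = 1 - 0.37z - 0.079z^2.
Invertibility requires all roots to lie outside the unit circle, i.e. |z| > 1 for every root.
Set 1 + (-0.37) z + (-0.079) z^2 = 0, i.e. a z^2 + b z + c = 0 with a = -0.079, b = -0.37, c = 1.
Discriminant D = b^2 - 4ac = (-0.37)^2 - 4*(-0.079)*1 = 0.1369 - (-0.316) = 0.4529.
D >= 0, so the roots are real: z = (-b +/- sqrt(D)) / (2a) = (0.37 +/- 0.672978) / (-0.158).
  z_1 = (0.37 + 0.672978) / (-0.158) = -6.6011,   |z_1| = 6.6011.
  z_2 = (0.37 - 0.672978) / (-0.158) = 1.9176,   |z_2| = 1.9176.
Moduli of all roots: 6.6011, 1.9176.
All moduli strictly greater than 1? Yes.
Verdict: Invertible.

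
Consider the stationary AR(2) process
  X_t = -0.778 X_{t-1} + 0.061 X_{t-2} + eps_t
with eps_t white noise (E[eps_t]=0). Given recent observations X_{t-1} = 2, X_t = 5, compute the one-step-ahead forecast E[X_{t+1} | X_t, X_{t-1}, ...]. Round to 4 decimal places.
E[X_{t+1} \mid \mathcal F_t] = -3.7680

For an AR(p) model X_t = c + sum_i phi_i X_{t-i} + eps_t, the
one-step-ahead conditional mean is
  E[X_{t+1} | X_t, ...] = c + sum_i phi_i X_{t+1-i}.
Substitute known values:
  E[X_{t+1} | ...] = (-0.778) * (5) + (0.061) * (2)
                   = -3.7680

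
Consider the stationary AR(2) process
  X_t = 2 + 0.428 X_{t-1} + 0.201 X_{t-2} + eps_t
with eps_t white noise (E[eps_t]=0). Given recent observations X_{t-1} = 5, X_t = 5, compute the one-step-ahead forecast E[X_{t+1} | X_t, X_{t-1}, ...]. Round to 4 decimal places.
E[X_{t+1} \mid \mathcal F_t] = 5.1450

For an AR(p) model X_t = c + sum_i phi_i X_{t-i} + eps_t, the
one-step-ahead conditional mean is
  E[X_{t+1} | X_t, ...] = c + sum_i phi_i X_{t+1-i}.
Substitute known values:
  E[X_{t+1} | ...] = 2 + (0.428) * (5) + (0.201) * (5)
                   = 5.1450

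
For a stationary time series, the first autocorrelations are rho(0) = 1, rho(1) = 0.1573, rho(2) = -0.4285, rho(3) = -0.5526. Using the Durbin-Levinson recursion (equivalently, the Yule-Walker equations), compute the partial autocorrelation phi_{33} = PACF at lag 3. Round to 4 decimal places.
\phi_{33} = -0.4980

The PACF at lag k is phi_{kk}, the last component of the solution
to the Yule-Walker system G_k phi = r_k where
  (G_k)_{ij} = rho(|i - j|), (r_k)_i = rho(i), i,j = 1..k.
Equivalently, Durbin-Levinson gives phi_{kk} iteratively:
  phi_{11} = rho(1)
  phi_{kk} = [rho(k) - sum_{j=1..k-1} phi_{k-1,j} rho(k-j)]
            / [1 - sum_{j=1..k-1} phi_{k-1,j} rho(j)],
  phi_{k,j} = phi_{k-1,j} - phi_{kk} phi_{k-1,k-j},  j = 1..k-1.
Step k = 1:
  phi_11 = rho(1) = 0.1573.
Step k = 2:
  phi_22 = [rho(2) - phi_11 rho(1)] / [1 - phi_11 rho(1)] = [-0.4285 - (0.1573)(0.1573)] / [1 - (0.1573)(0.1573)]
         = -0.45324329 / 0.97525671 = -0.464743.
  Update: phi_21 = phi_11 - phi_22 phi_11 = 0.1573 - (-0.464743)(0.1573) = 0.230404.
Step k = 3:
  phi_33 = [rho(3) - phi_21 rho(2) - phi_22 rho(1)] / [1 - phi_21 rho(1) - phi_22 rho(2)]
    numerator   = -0.5526 - (0.230404)(-0.4285) - (-0.464743)(0.1573) = -0.38076788
    denominator = 1 - (0.230404)(0.1573) - (-0.464743)(-0.4285) = 0.76461527
  phi_33 = -0.38076788 / 0.76461527 = -0.498.
Therefore phi_{33} = -0.4980.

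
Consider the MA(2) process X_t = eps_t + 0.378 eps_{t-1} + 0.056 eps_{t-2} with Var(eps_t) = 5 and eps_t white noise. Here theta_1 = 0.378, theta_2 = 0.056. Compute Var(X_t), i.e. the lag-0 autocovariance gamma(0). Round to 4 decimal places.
\gamma(0) = 5.7301

For an MA(q) process X_t = eps_t + sum_i theta_i eps_{t-i} with
Var(eps_t) = sigma^2, the variance is
  gamma(0) = sigma^2 * (1 + sum_i theta_i^2).
  sum_i theta_i^2 = (0.378)^2 + (0.056)^2 = 0.142884 + 0.003136 = 0.14602.
  gamma(0) = 5 * (1 + 0.14602) = 5 * 1.14602 = 5.7301.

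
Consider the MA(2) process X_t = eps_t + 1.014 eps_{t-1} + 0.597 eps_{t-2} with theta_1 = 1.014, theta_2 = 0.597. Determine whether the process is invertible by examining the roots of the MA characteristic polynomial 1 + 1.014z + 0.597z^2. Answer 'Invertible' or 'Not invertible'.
\text{Invertible}

The MA(q) characteristic polynomial is P(z) = 1 + 1.014z + 0.597z^2.
Invertibility requires all roots to lie outside the unit circle, i.e. |z| > 1 for every root.
Set 1 + (1.014) z + (0.597) z^2 = 0, i.e. a z^2 + b z + c = 0 with a = 0.597, b = 1.014, c = 1.
Discriminant D = b^2 - 4ac = (1.014)^2 - 4*(0.597)*1 = 1.028196 - (2.388) = -1.359804.
D < 0, so the roots are the complex-conjugate pair z = (-b +/- i sqrt(-D)) / (2a) = -0.8492 +/- 0.9766i.
For a conjugate pair |z|^2 = z * conj(z) = (product of roots) = c/a = 1/(0.597) = 1.675042, so |z| = sqrt(1.675042) = 1.2942 for both roots.
Moduli of all roots: 1.2942, 1.2942.
All moduli strictly greater than 1? Yes.
Verdict: Invertible.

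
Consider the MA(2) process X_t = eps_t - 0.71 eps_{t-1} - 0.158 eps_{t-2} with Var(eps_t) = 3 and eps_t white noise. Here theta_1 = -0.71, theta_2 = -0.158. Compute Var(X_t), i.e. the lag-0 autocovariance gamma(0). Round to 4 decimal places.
\gamma(0) = 4.5872

For an MA(q) process X_t = eps_t + sum_i theta_i eps_{t-i} with
Var(eps_t) = sigma^2, the variance is
  gamma(0) = sigma^2 * (1 + sum_i theta_i^2).
  sum_i theta_i^2 = (-0.71)^2 + (-0.158)^2 = 0.5041 + 0.024964 = 0.529064.
  gamma(0) = 3 * (1 + 0.529064) = 3 * 1.529064 = 4.587192, which rounds to 4.5872.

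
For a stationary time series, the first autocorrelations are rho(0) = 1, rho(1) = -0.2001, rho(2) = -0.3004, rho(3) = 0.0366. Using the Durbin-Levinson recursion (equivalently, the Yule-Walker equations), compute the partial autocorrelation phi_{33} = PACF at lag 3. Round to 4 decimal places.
\phi_{33} = -0.1380

The PACF at lag k is phi_{kk}, the last component of the solution
to the Yule-Walker system G_k phi = r_k where
  (G_k)_{ij} = rho(|i - j|), (r_k)_i = rho(i), i,j = 1..k.
Equivalently, Durbin-Levinson gives phi_{kk} iteratively:
  phi_{11} = rho(1)
  phi_{kk} = [rho(k) - sum_{j=1..k-1} phi_{k-1,j} rho(k-j)]
            / [1 - sum_{j=1..k-1} phi_{k-1,j} rho(j)],
  phi_{k,j} = phi_{k-1,j} - phi_{kk} phi_{k-1,k-j},  j = 1..k-1.
Step k = 1:
  phi_11 = rho(1) = -0.2001.
Step k = 2:
  phi_22 = [rho(2) - phi_11 rho(1)] / [1 - phi_11 rho(1)] = [-0.3004 - (-0.2001)(-0.2001)] / [1 - (-0.2001)(-0.2001)]
         = -0.34044001 / 0.95995999 = -0.35464.
  Update: phi_21 = phi_11 - phi_22 phi_11 = -0.2001 - (-0.35464)(-0.2001) = -0.271063.
Step k = 3:
  phi_33 = [rho(3) - phi_21 rho(2) - phi_22 rho(1)] / [1 - phi_21 rho(1) - phi_22 rho(2)]
    numerator   = 0.0366 - (-0.271063)(-0.3004) - (-0.35464)(-0.2001) = -0.11579087
    denominator = 1 - (-0.271063)(-0.2001) - (-0.35464)(-0.3004) = 0.83922642
  phi_33 = -0.11579087 / 0.83922642 = -0.138.
Therefore phi_{33} = -0.1380.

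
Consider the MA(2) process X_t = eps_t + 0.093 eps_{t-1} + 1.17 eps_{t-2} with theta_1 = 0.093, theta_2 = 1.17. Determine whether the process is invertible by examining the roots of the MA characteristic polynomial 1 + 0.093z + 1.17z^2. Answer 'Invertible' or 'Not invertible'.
\text{Not invertible}

The MA(q) characteristic polynomial is P(z) = 1 + 0.093z + 1.17z^2.
Invertibility requires all roots to lie outside the unit circle, i.e. |z| > 1 for every root.
Set 1 + (0.093) z + (1.17) z^2 = 0, i.e. a z^2 + b z + c = 0 with a = 1.17, b = 0.093, c = 1.
Discriminant D = b^2 - 4ac = (0.093)^2 - 4*(1.17)*1 = 0.008649 - (4.68) = -4.671351.
D < 0, so the roots are the complex-conjugate pair z = (-b +/- i sqrt(-D)) / (2a) = -0.0397 +/- 0.9236i.
For a conjugate pair |z|^2 = z * conj(z) = (product of roots) = c/a = 1/(1.17) = 0.854701, so |z| = sqrt(0.854701) = 0.9245 for both roots.
Moduli of all roots: 0.9245, 0.9245.
All moduli strictly greater than 1? No.
Verdict: Not invertible.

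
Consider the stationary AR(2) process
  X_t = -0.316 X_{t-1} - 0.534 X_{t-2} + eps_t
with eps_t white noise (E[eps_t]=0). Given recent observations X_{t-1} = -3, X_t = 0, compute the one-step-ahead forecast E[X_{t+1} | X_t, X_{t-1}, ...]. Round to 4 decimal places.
E[X_{t+1} \mid \mathcal F_t] = 1.6020

For an AR(p) model X_t = c + sum_i phi_i X_{t-i} + eps_t, the
one-step-ahead conditional mean is
  E[X_{t+1} | X_t, ...] = c + sum_i phi_i X_{t+1-i}.
Substitute known values:
  E[X_{t+1} | ...] = (-0.316) * (0) + (-0.534) * (-3)
                   = 1.6020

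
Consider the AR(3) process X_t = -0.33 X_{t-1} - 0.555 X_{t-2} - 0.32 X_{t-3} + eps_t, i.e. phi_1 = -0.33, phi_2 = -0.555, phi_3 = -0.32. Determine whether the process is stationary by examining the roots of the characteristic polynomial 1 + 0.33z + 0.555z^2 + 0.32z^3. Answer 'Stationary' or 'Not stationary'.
\text{Stationary}

The AR(p) characteristic polynomial is P(z) = 1 + 0.33z + 0.555z^2 + 0.32z^3.
Stationarity requires all roots to lie outside the unit circle, i.e. |z| > 1 for every root.
Degree 3: look for a simple real root z0 first, then factor out (1 - z/z0) and solve the remaining quadratic.
Testing z0 = -2: P(-2) = 1 + (0.33)(-2) + (0.555)(-2)^2 + (0.32)(-2)^3
  = 1 + (-0.66) + (2.22) + (-2.56) = 0.  So z_0 = -2 is a root, |z_0| = 2.
Divide out the factor (1 + 0.5 z) = (1 - z/z0) (since 1/z0 = -0.5):
  P(z) = (1 + 0.5 z)(1 + (-0.17) z + (0.64) z^2)
  [check: z-coef -0.17 - (-0.5) = 0.33; z^2-coef 0.64 - (-0.5)(-0.17) = 0.555; z^3-coef -(-0.5)(0.64) = 0.32.]
Remaining roots from the quadratic factor 1 + (-0.17) z + (0.64) z^2:
  Set 1 + (-0.17) z + (0.64) z^2 = 0, i.e. a z^2 + b z + c = 0 with a = 0.64, b = -0.17, c = 1.
  Discriminant D = b^2 - 4ac = (-0.17)^2 - 4*(0.64)*1 = 0.0289 - (2.56) = -2.5311.
  D < 0, so the roots are the complex-conjugate pair z = (-b +/- i sqrt(-D)) / (2a) = 0.1328 +/- 1.2429i.
  For a conjugate pair |z|^2 = z * conj(z) = (product of roots) = c/a = 1/(0.64) = 1.5625, so |z| = sqrt(1.5625) = 1.25 for both roots.
Moduli of all roots: 2.0000, 1.2500, 1.2500.
All moduli strictly greater than 1? Yes.
Verdict: Stationary.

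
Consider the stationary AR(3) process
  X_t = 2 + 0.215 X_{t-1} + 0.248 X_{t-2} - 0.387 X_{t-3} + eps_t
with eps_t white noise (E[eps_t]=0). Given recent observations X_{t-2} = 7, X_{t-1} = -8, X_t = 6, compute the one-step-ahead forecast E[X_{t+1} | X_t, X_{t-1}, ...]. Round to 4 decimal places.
E[X_{t+1} \mid \mathcal F_t] = -1.4030

For an AR(p) model X_t = c + sum_i phi_i X_{t-i} + eps_t, the
one-step-ahead conditional mean is
  E[X_{t+1} | X_t, ...] = c + sum_i phi_i X_{t+1-i}.
Substitute known values:
  E[X_{t+1} | ...] = 2 + (0.215) * (6) + (0.248) * (-8) + (-0.387) * (7)
                   = -1.4030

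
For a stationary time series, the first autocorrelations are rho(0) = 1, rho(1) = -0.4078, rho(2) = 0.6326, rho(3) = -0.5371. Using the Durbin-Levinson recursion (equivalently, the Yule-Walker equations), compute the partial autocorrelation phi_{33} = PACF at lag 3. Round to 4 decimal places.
\phi_{33} = -0.3409

The PACF at lag k is phi_{kk}, the last component of the solution
to the Yule-Walker system G_k phi = r_k where
  (G_k)_{ij} = rho(|i - j|), (r_k)_i = rho(i), i,j = 1..k.
Equivalently, Durbin-Levinson gives phi_{kk} iteratively:
  phi_{11} = rho(1)
  phi_{kk} = [rho(k) - sum_{j=1..k-1} phi_{k-1,j} rho(k-j)]
            / [1 - sum_{j=1..k-1} phi_{k-1,j} rho(j)],
  phi_{k,j} = phi_{k-1,j} - phi_{kk} phi_{k-1,k-j},  j = 1..k-1.
Step k = 1:
  phi_11 = rho(1) = -0.4078.
Step k = 2:
  phi_22 = [rho(2) - phi_11 rho(1)] / [1 - phi_11 rho(1)] = [0.6326 - (-0.4078)(-0.4078)] / [1 - (-0.4078)(-0.4078)]
         = 0.46629916 / 0.83369916 = 0.559313.
  Update: phi_21 = phi_11 - phi_22 phi_11 = -0.4078 - (0.559313)(-0.4078) = -0.179712.
Step k = 3:
  phi_33 = [rho(3) - phi_21 rho(2) - phi_22 rho(1)] / [1 - phi_21 rho(1) - phi_22 rho(2)]
    numerator   = -0.5371 - (-0.179712)(0.6326) - (0.559313)(-0.4078) = -0.19532618
    denominator = 1 - (-0.179712)(-0.4078) - (0.559313)(0.6326) = 0.57289176
  phi_33 = -0.19532618 / 0.57289176 = -0.3409.
Therefore phi_{33} = -0.3409.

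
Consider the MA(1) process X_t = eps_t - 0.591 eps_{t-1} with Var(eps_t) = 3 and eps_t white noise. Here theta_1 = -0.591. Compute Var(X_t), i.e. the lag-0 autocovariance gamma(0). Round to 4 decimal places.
\gamma(0) = 4.0478

For an MA(q) process X_t = eps_t + sum_i theta_i eps_{t-i} with
Var(eps_t) = sigma^2, the variance is
  gamma(0) = sigma^2 * (1 + sum_i theta_i^2).
  sum_i theta_i^2 = (-0.591)^2 = 0.349281.
  gamma(0) = 3 * (1 + 0.349281) = 3 * 1.349281 = 4.047843, which rounds to 4.0478.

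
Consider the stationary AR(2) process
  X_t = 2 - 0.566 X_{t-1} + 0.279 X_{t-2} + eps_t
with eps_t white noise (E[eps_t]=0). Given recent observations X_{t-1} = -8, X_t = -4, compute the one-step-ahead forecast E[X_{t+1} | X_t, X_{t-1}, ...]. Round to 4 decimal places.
E[X_{t+1} \mid \mathcal F_t] = 2.0320

For an AR(p) model X_t = c + sum_i phi_i X_{t-i} + eps_t, the
one-step-ahead conditional mean is
  E[X_{t+1} | X_t, ...] = c + sum_i phi_i X_{t+1-i}.
Substitute known values:
  E[X_{t+1} | ...] = 2 + (-0.566) * (-4) + (0.279) * (-8)
                   = 2.0320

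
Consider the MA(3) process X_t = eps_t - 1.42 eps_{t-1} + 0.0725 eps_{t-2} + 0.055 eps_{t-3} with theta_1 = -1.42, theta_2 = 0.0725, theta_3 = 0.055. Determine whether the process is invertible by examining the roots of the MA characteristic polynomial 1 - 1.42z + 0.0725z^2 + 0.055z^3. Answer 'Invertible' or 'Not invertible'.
\text{Not invertible}

The MA(q) characteristic polynomial is P(z) = 1 - 1.42z + 0.0725z^2 + 0.055z^3.
Invertibility requires all roots to lie outside the unit circle, i.e. |z| > 1 for every root.
Degree 3: look for a simple real root z0 first, then factor out (1 - z/z0) and solve the remaining quadratic.
Testing z0 = 4: P(4) = 1 + (-1.42)(4) + (0.0725)(4)^2 + (0.055)(4)^3
  = 1 + (-5.68) + (1.16) + (3.52) = 0.  So z_0 = 4 is a root, |z_0| = 4.
Divide out the factor (1 - 0.25 z) = (1 - z/z0) (since 1/z0 = 0.25):
  P(z) = (1 - 0.25 z)(1 + (-1.17) z + (-0.22) z^2)
  [check: z-coef -1.17 - (0.25) = -1.42; z^2-coef -0.22 - (0.25)(-1.17) = 0.0725; z^3-coef -(0.25)(-0.22) = 0.055.]
Remaining roots from the quadratic factor 1 + (-1.17) z + (-0.22) z^2:
  Set 1 + (-1.17) z + (-0.22) z^2 = 0, i.e. a z^2 + b z + c = 0 with a = -0.22, b = -1.17, c = 1.
  Discriminant D = b^2 - 4ac = (-1.17)^2 - 4*(-0.22)*1 = 1.3689 - (-0.88) = 2.2489.
  D >= 0, so the roots are real: z = (-b +/- sqrt(D)) / (2a) = (1.17 +/- 1.499633) / (-0.44).
    z_1 = (1.17 + 1.499633) / (-0.44) = -6.0673,   |z_1| = 6.0673.
    z_2 = (1.17 - 1.499633) / (-0.44) = 0.7492,   |z_2| = 0.7492.
Moduli of all roots: 4.0000, 6.0673, 0.7492.
All moduli strictly greater than 1? No.
Verdict: Not invertible.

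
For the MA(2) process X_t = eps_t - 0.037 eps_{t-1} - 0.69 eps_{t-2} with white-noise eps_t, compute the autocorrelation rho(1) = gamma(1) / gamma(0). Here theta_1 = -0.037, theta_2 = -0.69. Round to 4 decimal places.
\rho(1) = -0.0078

For an MA(q) process with theta_0 = 1, the autocovariance is
  gamma(k) = sigma^2 * sum_{i=0..q-k} theta_i * theta_{i+k},
and rho(k) = gamma(k) / gamma(0). Sigma^2 cancels.
  numerator   = (1)*(-0.037) + (-0.037)*(-0.69) = -0.01147.
  denominator = (1)^2 + (-0.037)^2 + (-0.69)^2 = 1.477469.
  rho(1) = -0.01147 / 1.477469 = -0.0078.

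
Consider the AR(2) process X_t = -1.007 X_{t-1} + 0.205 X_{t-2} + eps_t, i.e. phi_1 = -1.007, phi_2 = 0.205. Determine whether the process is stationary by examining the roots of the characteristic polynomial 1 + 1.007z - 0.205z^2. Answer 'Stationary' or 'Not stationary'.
\text{Not stationary}

The AR(p) characteristic polynomial is P(z) = 1 + 1.007z - 0.205z^2.
Stationarity requires all roots to lie outside the unit circle, i.e. |z| > 1 for every root.
Set 1 + (1.007) z + (-0.205) z^2 = 0, i.e. a z^2 + b z + c = 0 with a = -0.205, b = 1.007, c = 1.
Discriminant D = b^2 - 4ac = (1.007)^2 - 4*(-0.205)*1 = 1.014049 - (-0.82) = 1.834049.
D >= 0, so the roots are real: z = (-b +/- sqrt(D)) / (2a) = (-1.007 +/- 1.354271) / (-0.41).
  z_1 = (-1.007 + 1.354271) / (-0.41) = -0.847,   |z_1| = 0.847.
  z_2 = (-1.007 - 1.354271) / (-0.41) = 5.7592,   |z_2| = 5.7592.
Moduli of all roots: 0.8470, 5.7592.
All moduli strictly greater than 1? No.
Verdict: Not stationary.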